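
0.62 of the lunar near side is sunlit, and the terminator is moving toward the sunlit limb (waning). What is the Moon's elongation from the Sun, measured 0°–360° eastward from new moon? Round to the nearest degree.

Invert f = (1 − cos θ)/2 to get cos θ = 1 − 2(0.62) = -0.240, hence θ₀ = arccos -0.240 = 103.9°.
Waning ⇒ past full, so θ = 360° − 103.9° = 256.1°.

256°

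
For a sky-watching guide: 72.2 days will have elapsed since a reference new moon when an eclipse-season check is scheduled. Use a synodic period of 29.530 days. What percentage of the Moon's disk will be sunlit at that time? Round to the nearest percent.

Reduce mod P: 72.2 − 2×29.530 = 13.14 d into the current lunation.
Phase angle: θ = 360°·(13.14 d)/(29.530 d) = 160.2°.
cos 160.2° = (-0.941), so f = (1 − (-0.941))/2 = 0.970, so 97%.

97%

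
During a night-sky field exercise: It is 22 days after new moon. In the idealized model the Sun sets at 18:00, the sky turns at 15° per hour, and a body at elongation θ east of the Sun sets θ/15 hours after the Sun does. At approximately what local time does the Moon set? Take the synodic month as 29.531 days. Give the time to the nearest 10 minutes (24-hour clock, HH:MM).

The Moon has covered 22/29.531 of its cycle, so θ ≈ 360° × 22/29.531 = 268.2°.
Delay after the Sun = 268.2° / (15°/h) ≈ 17.88 h.
18:00 + 17.880 h ≈ 11:53 → 11:50 to the nearest ten minutes.

11:50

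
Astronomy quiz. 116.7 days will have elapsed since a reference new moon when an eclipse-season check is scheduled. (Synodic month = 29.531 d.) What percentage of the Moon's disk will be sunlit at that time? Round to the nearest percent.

116.7/29.531 = 3.952 lunations, so 3 complete cycles and 28.11 d into the next.
Phase angle: θ = 360°·(28.11 d)/(29.531 d) = 342.6°.
Illuminated fraction = (1 − cos 342.6°)/2 = (1 − 0.954)/2 ≈ 0.023, so 2%.

2%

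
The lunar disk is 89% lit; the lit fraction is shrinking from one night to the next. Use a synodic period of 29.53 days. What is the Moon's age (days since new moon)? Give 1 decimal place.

From f = (1 − cos θ)/2: cos θ = 1 − 2×0.89 = -0.780; arccos → 141.3°.
Waning ⇒ past full, so θ = 360° − 141.3° = 218.7°.
At 360°/29.53 d per day, 218.7° corresponds to 17.94 days.

17.9 days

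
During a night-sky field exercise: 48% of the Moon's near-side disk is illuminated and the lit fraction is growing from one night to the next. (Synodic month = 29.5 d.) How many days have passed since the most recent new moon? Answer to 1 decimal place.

Invert f = (1 − cos θ)/2 to get cos θ = 1 − 2(0.48) = 0.040, hence θ₀ = arccos 0.040 = 87.7°.
Waxing ⇒ before full, so θ = 87.7°.
Age = 29.5 × 87.7°/360° ≈ 7.19 days.

7.2 days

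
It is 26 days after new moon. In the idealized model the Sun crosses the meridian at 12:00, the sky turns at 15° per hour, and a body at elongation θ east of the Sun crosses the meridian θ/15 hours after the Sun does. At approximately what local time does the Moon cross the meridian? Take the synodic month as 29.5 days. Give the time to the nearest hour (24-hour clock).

Phase angle: θ = 360°·(26 d)/(29.5 d) = 317.3°.
Delay after the Sun = 317.3° / (15°/h) ≈ 21.15 h.
12:00 + 21.15 h ≈ 09:09 → 09:00 to the nearest hour.

09:00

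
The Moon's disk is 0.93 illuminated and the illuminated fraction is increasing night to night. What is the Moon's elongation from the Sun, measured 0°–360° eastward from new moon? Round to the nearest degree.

cos θ = 1 − 2f = -0.860, giving a principal value of 149.3°.
The Moon is waxing (0°–180°), so θ = 149.3° directly.

149°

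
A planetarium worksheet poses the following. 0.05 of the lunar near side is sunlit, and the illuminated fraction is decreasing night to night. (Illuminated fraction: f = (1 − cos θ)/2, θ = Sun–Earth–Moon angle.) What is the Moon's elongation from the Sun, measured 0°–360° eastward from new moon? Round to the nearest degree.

From f = (1 − cos θ)/2: cos θ = 1 − 2×0.05 = 0.900; arccos → 25.8°.
Since the Moon is past full (waning), take the reflex angle: θ = 360° − 25.8° = 334.2°.

334°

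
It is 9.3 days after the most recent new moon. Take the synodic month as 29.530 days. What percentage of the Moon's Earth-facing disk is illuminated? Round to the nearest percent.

70%

Phase angle: θ = 360°·(9.3 d)/(29.530 d) = 113.4°.
With cos θ = (-0.397), the lit fraction is (1 − (-0.397))/2 ≈ 0.698, so 70%.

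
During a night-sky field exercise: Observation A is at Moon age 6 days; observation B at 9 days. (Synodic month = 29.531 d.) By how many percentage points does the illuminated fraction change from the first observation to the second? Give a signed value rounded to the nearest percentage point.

θ₁ = 360° × 6/29.531 = 73.1°, f₁ = (1 − cos θ₁)/2 = 0.355.
θ₂ = 360° × 9/29.531 = 109.7°, f₂ = (1 − cos θ₂)/2 = 0.669.
Change = f₂ − f₁ = +0.314 → +31 percentage points.

+31 percentage points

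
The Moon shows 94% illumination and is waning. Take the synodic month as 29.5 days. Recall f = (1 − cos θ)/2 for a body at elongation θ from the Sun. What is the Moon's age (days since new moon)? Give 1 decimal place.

Invert f = (1 − cos θ)/2 to get cos θ = 1 − 2(0.94) = -0.880, hence θ₀ = arccos -0.880 = 151.6°.
A waning Moon lies in 180°–360°, so θ = 360° − 151.6° = 208.4°.
At 360°/29.5 d per day, 208.4° corresponds to 17.07 days.

17.1 days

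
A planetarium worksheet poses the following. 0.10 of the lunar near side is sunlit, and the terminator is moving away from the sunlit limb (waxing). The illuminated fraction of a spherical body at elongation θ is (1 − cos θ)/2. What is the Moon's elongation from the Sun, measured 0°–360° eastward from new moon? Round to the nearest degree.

37°

cos θ = 1 − 2f = 0.800, giving a principal value of 36.9°.
Waxing ⇒ before full, so θ = 36.9°.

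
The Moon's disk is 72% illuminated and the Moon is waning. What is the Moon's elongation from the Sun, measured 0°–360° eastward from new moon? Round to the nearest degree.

cos θ = 1 − 2f = -0.440, giving a principal value of 116.1°.
Waning ⇒ past full, so θ = 360° − 116.1° = 243.9°.

244°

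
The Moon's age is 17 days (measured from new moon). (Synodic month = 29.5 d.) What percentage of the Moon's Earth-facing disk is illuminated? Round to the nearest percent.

94%

Elongation θ = 360° × 17/29.5 ≈ 207.5°.
Illuminated fraction = (1 − cos 207.5°)/2 = (1 − (-0.887))/2 ≈ 0.944, so 94%.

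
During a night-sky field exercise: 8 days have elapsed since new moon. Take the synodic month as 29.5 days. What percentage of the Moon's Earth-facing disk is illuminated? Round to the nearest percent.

Phase angle: θ = 360°·(8 d)/(29.5 d) = 97.6°.
Illuminated fraction = (1 − cos 97.6°)/2 = (1 − (-0.133))/2 ≈ 0.566, so 57%.

57%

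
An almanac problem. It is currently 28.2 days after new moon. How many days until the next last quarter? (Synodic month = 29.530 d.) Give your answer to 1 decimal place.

23.5 days

Last quarter occurs at elongation 270°, i.e. at age 29.530 × 270/360 = 22.148 d.
This lunation's last quarter (22.148 d) has passed, so add one period: 51.678 − 28.2 = 23.478 days.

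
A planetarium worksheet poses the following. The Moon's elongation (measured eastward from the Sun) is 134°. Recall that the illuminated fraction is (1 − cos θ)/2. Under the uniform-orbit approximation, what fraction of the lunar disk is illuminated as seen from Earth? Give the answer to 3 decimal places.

f = (1 − cos 134°)/2 = (1 − (-0.695))/2 ≈ 0.847.

0.847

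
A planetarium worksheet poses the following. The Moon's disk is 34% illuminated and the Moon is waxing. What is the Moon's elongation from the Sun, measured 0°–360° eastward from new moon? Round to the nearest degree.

71°

Invert f = (1 − cos θ)/2 to get cos θ = 1 − 2(0.34) = 0.320, hence θ₀ = arccos 0.320 = 71.3°.
Before full moon the principal value applies: θ = 71.3°.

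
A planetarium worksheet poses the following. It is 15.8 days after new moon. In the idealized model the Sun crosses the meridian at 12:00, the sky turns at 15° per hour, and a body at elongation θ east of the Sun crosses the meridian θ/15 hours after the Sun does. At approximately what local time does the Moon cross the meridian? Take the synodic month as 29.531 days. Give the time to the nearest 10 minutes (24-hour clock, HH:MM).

Elongation θ = 360° × 15.8/29.531 ≈ 192.6°.
The Moon trails the Sun by θ/15 = 192.6/15 ≈ 12.84 hours.
12:00 + 12.841 h ≈ 00:50 → 00:50 to the nearest ten minutes.

00:50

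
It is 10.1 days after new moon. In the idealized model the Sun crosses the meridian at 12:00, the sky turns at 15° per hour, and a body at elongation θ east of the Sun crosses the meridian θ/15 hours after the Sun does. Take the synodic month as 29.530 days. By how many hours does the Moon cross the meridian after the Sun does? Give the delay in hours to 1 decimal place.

8.2 h

Elongation θ = 360° × 10.1/29.530 ≈ 123.1°.
At 15° of sky rotation per hour, 123.1° corresponds to a 8.21 h lag.
So the Moon crosses the meridian 8.21 h after the Sun.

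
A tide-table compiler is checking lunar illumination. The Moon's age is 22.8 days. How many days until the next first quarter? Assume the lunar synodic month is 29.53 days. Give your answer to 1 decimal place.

14.1 days

First quarter is 0.25 of the way through the cycle: age 0.25 × 29.53 = 7.383 d.
Already past this cycle's first quarter; the next is at 7.383 + 29.53 = 36.913 d, so 36.913 − 22.8 = 14.113 days.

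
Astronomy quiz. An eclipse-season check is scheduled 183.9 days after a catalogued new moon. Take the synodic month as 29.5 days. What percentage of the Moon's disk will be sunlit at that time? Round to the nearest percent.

Reduce mod P: 183.9 − 6×29.5 = 6.90 d into the current lunation.
The Moon has covered 6.90/29.5 of its cycle, so θ ≈ 360° × 6.90/29.5 = 84.2°.
Illuminated fraction = (1 − cos 84.2°)/2 = (1 − 0.101)/2 ≈ 0.450, so 45%.

45%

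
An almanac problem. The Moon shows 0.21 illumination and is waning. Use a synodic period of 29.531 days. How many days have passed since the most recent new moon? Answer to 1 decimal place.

25.1 days

Invert f = (1 − cos θ)/2 to get cos θ = 1 − 2(0.21) = 0.580, hence θ₀ = arccos 0.580 = 54.5°.
Waning ⇒ past full, so θ = 360° − 54.5° = 305.5°.
At 360°/29.531 d per day, 305.5° corresponds to 25.06 days.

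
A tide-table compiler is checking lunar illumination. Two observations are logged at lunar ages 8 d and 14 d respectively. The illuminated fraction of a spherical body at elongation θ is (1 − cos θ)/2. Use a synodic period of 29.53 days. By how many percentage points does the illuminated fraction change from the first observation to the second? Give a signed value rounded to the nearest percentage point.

+43 percentage points

First observation: θ = 360°·8/29.53 = 97.5°, so f = 0.566.
Second observation: θ = 170.7°, f = 0.993.
Δf = 0.993 − 0.566 = +0.428, i.e. +43 pp.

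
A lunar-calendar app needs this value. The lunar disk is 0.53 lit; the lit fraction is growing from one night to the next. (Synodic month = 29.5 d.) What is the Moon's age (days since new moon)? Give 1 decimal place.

From f = (1 − cos θ)/2: cos θ = 1 − 2×0.53 = -0.060; arccos → 93.4°.
Waxing ⇒ before full, so θ = 93.4°.
Age = 29.5 × 93.4°/360° ≈ 7.66 days.

7.7 days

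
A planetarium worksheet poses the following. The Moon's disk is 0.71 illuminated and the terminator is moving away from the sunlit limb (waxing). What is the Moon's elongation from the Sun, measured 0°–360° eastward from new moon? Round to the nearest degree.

Invert f = (1 − cos θ)/2 to get cos θ = 1 − 2(0.71) = -0.420, hence θ₀ = arccos -0.420 = 114.8°.
Waxing ⇒ before full, so θ = 114.8°.

115°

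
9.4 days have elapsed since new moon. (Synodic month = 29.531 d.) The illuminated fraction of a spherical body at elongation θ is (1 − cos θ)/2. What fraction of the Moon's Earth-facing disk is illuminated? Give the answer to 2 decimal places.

0.71

The Moon has covered 9.4/29.531 of its cycle, so θ ≈ 360° × 9.4/29.531 = 114.6°.
Illuminated fraction = (1 − cos 114.6°)/2 = (1 − (-0.416))/2 ≈ 0.708.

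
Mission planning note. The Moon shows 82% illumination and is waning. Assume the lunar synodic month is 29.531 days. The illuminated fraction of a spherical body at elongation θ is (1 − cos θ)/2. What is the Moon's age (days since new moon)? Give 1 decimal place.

18.9 days

Invert f = (1 − cos θ)/2 to get cos θ = 1 − 2(0.82) = -0.640, hence θ₀ = arccos -0.640 = 129.8°.
A waning Moon lies in 180°–360°, so θ = 360° − 129.8° = 230.2°.
Age = 29.531 × 230.2°/360° ≈ 18.88 days.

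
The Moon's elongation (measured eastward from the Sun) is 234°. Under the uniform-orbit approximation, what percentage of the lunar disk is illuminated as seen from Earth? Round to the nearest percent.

79%

f = (1 − cos 234°)/2 = (1 − (-0.588))/2 ≈ 0.794, i.e. 79%.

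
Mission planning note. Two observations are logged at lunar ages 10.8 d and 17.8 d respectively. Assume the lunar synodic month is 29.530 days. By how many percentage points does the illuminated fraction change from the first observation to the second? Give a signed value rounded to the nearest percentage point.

+7 pp

θ₁ = 360° × 10.8/29.530 = 131.7°, f₁ = (1 − cos θ₁)/2 = 0.832.
θ₂ = 360° × 17.8/29.530 = 217.0°, f₂ = (1 − cos θ₂)/2 = 0.899.
Change = f₂ − f₁ = +0.067 → +7 percentage points.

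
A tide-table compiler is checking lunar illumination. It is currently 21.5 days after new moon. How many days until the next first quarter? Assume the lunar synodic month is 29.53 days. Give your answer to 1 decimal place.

15.4 days

First quarter is 0.25 of the way through the cycle: age 0.25 × 29.53 = 7.383 d.
Already past this cycle's first quarter; the next is at 7.383 + 29.53 = 36.913 d, so 36.913 − 21.5 = 15.413 days.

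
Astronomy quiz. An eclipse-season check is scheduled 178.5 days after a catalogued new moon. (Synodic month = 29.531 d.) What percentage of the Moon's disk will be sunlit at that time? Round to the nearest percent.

2%

178.5/29.531 = 6.044 lunations, so 6 complete cycles and 1.31 d into the next.
Phase angle: θ = 360°·(1.31 d)/(29.531 d) = 16.0°.
Illuminated fraction = (1 − cos 16.0°)/2 = (1 − 0.961)/2 ≈ 0.019, so 2%.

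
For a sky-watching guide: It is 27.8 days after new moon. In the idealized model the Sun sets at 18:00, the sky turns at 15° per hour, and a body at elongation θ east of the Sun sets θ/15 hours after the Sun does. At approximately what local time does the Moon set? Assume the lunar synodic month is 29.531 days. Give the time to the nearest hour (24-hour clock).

Phase angle: θ = 360°·(27.8 d)/(29.531 d) = 338.9°.
The Moon trails the Sun by θ/15 = 338.9/15 ≈ 22.59 hours.
18:00 + 22.59 h ≈ 16:36 → 17:00 to the nearest hour.

17:00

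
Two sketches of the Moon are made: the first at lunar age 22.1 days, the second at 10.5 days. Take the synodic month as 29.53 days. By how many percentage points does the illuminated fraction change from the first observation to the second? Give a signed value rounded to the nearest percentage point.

First observation: θ = 360°·22.1/29.53 = 269.4°, so f = 0.505.
Second observation: θ = 128.0°, f = 0.808.
Δf = 0.808 − 0.505 = +0.303, i.e. +30 pp.

+30 percentage points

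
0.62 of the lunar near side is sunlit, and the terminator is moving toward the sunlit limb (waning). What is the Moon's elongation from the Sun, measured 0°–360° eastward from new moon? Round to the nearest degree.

From f = (1 − cos θ)/2: cos θ = 1 − 2×0.62 = -0.240; arccos → 103.9°.
Waning ⇒ past full, so θ = 360° − 103.9° = 256.1°.

256°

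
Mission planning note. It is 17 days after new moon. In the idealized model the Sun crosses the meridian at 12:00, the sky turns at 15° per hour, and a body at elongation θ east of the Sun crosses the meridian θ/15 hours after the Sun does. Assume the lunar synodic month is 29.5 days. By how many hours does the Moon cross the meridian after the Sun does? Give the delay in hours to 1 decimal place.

13.8 h

Phase angle: θ = 360°·(17 d)/(29.5 d) = 207.5°.
The Moon trails the Sun by θ/15 = 207.5/15 ≈ 13.83 hours.
So the Moon crosses the meridian 13.83 h after the Sun.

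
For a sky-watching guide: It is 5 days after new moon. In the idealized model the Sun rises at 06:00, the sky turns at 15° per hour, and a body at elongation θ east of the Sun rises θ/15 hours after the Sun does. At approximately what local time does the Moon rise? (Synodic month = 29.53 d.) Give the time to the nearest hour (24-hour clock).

10:00

The Moon has covered 5/29.53 of its cycle, so θ ≈ 360° × 5/29.53 = 61.0°.
Delay after the Sun = 61.0° / (15°/h) ≈ 4.06 h.
06:00 + 4.06 h ≈ 10:04 → 10:00 to the nearest hour.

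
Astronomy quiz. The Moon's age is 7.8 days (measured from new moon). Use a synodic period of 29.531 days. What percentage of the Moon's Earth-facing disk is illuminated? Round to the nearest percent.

Phase angle: θ = 360°·(7.8 d)/(29.531 d) = 95.1°.
With cos θ = (-0.089), the lit fraction is (1 − (-0.089))/2 ≈ 0.544, so 54%.

54%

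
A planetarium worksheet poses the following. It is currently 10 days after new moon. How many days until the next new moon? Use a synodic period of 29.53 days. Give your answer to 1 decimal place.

The next new moon completes the synodic month: 29.53 − 10 = 19.530 days.

19.5 days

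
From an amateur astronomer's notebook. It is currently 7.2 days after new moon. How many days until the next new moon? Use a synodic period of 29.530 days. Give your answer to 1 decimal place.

The next new moon completes the synodic month: 29.530 − 7.2 = 22.330 days.

22.3 days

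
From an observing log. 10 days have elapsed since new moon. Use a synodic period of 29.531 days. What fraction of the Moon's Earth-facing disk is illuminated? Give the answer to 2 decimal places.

0.76

Phase angle: θ = 360°·(10 d)/(29.531 d) = 121.9°.
Illuminated fraction = (1 − cos 121.9°)/2 = (1 − (-0.529))/2 ≈ 0.764.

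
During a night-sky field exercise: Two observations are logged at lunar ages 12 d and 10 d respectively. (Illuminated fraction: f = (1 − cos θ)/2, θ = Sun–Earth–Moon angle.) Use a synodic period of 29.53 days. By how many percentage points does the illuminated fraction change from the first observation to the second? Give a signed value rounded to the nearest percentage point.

θ₁ = 360° × 12/29.53 = 146.3°, f₁ = (1 − cos θ₁)/2 = 0.916.
θ₂ = 360° × 10/29.53 = 121.9°, f₂ = (1 − cos θ₂)/2 = 0.764.
Change = f₂ − f₁ = -0.152 → -15 percentage points.

-15 percentage points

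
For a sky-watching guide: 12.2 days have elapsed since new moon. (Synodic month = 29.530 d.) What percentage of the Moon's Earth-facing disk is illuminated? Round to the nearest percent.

Elongation θ = 360° × 12.2/29.530 ≈ 148.7°.
Illuminated fraction = (1 − cos 148.7°)/2 = (1 − (-0.855))/2 ≈ 0.927, so 93%.

93%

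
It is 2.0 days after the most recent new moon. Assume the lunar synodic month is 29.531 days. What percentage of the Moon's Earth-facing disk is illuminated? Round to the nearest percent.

Phase angle: θ = 360°·(2.0 d)/(29.531 d) = 24.4°.
With cos θ = 0.911, the lit fraction is (1 − 0.911)/2 ≈ 0.045, so 4%.

4%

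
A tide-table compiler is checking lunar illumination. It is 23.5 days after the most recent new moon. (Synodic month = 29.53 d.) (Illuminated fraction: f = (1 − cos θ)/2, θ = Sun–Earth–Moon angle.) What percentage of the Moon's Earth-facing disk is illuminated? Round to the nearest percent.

The Moon has covered 23.5/29.53 of its cycle, so θ ≈ 360° × 23.5/29.53 = 286.5°.
Illuminated fraction = (1 − cos 286.5°)/2 = (1 − 0.284)/2 ≈ 0.358, so 36%.

36%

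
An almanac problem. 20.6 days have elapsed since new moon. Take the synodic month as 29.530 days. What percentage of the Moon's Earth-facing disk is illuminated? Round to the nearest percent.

66%

Elongation θ = 360° × 20.6/29.530 ≈ 251.1°.
cos 251.1° = (-0.323), so f = (1 − (-0.323))/2 = 0.662, so 66%.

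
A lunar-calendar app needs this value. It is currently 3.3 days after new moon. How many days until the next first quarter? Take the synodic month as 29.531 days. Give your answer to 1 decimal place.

4.1 days

First quarter occurs at elongation 90°, i.e. at age 29.531 × 90/360 = 7.383 d.
So 4.083 days remain (7.383 − 3.3).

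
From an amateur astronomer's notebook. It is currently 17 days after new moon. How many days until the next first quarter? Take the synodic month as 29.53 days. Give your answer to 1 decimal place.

19.9 days

First quarter occurs at elongation 90°, i.e. at age 29.53 × 90/360 = 7.383 d.
This lunation's first quarter (7.383 d) has passed, so add one period: 36.913 − 17 = 19.913 days.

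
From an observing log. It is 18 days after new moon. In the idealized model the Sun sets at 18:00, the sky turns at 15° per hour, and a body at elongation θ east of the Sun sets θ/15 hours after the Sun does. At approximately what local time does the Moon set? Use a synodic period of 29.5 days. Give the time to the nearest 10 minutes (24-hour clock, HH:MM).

Elongation θ = 360° × 18/29.5 ≈ 219.7°.
At 15° of sky rotation per hour, 219.7° corresponds to a 14.64 h lag.
18:00 + 14.644 h ≈ 08:39 → 08:40 to the nearest ten minutes.

08:40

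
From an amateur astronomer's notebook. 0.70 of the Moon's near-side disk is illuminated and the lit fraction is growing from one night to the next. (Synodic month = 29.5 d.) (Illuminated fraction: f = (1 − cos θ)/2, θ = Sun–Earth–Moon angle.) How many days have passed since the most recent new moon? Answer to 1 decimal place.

9.3 days

Invert f = (1 − cos θ)/2 to get cos θ = 1 − 2(0.70) = -0.400, hence θ₀ = arccos -0.400 = 113.6°.
Waxing ⇒ before full, so θ = 113.6°.
Age = 29.5 × 113.6°/360° ≈ 9.31 days.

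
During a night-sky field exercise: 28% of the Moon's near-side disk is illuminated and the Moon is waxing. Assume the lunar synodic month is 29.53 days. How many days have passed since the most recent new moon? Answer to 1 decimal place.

5.2 days

From f = (1 − cos θ)/2: cos θ = 1 − 2×0.28 = 0.440; arccos → 63.9°.
Waxing ⇒ before full, so θ = 63.9°.
That fraction of the synodic month is 63.9/360 × 29.53 d ≈ 5.24 d.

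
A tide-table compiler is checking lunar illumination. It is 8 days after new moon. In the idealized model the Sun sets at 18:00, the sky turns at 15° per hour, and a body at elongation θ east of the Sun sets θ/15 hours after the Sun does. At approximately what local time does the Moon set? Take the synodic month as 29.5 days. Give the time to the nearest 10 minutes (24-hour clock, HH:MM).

00:30

Elongation θ = 360° × 8/29.5 ≈ 97.6°.
The Moon trails the Sun by θ/15 = 97.6/15 ≈ 6.51 hours.
18:00 + 6.508 h ≈ 00:31 → 00:30 to the nearest ten minutes.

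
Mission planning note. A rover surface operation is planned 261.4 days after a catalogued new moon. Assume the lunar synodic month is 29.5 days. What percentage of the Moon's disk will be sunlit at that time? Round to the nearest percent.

18%

261.4 d spans 8 complete synodic months (8 × 29.5 = 236.00 d) plus 25.40 d.
The Moon has covered 25.40/29.5 of its cycle, so θ ≈ 360° × 25.40/29.5 = 310.0°.
cos 310.0° = 0.642, so f = (1 − 0.642)/2 = 0.179, so 18%.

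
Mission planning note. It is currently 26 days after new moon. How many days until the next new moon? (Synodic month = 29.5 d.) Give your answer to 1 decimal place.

3.5 days

The next new moon completes the synodic month: 29.5 − 26 = 3.500 days.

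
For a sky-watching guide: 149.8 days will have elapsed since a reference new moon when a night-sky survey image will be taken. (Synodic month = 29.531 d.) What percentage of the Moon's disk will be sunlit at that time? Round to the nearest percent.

5%

149.8/29.531 = 5.073 lunations, so 5 complete cycles and 2.15 d into the next.
Elongation θ = 360° × 2.15/29.531 ≈ 26.1°.
Illuminated fraction = (1 − cos 26.1°)/2 = (1 − 0.898)/2 ≈ 0.051, so 5%.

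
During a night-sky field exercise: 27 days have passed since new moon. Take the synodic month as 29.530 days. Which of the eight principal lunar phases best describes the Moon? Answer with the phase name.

At 27/29.530 of the cycle, θ ≈ 329° — the waning crescent range.

waning crescent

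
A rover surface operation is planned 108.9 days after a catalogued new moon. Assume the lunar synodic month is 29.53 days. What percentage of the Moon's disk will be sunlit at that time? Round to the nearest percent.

108.9/29.53 = 3.688 lunations, so 3 complete cycles and 20.31 d into the next.
The Moon has covered 20.31/29.53 of its cycle, so θ ≈ 360° × 20.31/29.53 = 247.6°.
Illuminated fraction = (1 − cos 247.6°)/2 = (1 − (-0.381))/2 ≈ 0.691, so 69%.

69%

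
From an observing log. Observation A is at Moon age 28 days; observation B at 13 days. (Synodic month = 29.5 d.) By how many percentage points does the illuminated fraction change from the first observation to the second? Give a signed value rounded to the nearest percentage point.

+94 pp

First observation: θ = 360°·28/29.5 = 341.7°, so f = 0.025.
Second observation: θ = 158.6°, f = 0.966.
Δf = 0.966 − 0.025 = +0.940, i.e. +94 pp.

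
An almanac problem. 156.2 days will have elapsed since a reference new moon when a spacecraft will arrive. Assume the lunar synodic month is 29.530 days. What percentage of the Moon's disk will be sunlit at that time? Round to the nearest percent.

156.2/29.530 = 5.290 lunations, so 5 complete cycles and 8.55 d into the next.
The Moon has covered 8.55/29.530 of its cycle, so θ ≈ 360° × 8.55/29.530 = 104.2°.
Illuminated fraction = (1 − cos 104.2°)/2 = (1 − (-0.246))/2 ≈ 0.623, so 62%.

62%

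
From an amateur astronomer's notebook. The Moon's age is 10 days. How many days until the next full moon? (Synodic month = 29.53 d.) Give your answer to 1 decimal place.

4.8 days

Full moon occurs at elongation 180°, i.e. at age 29.53 × 180/360 = 14.765 d.
That is 14.765 − 10 = 4.765 days ahead.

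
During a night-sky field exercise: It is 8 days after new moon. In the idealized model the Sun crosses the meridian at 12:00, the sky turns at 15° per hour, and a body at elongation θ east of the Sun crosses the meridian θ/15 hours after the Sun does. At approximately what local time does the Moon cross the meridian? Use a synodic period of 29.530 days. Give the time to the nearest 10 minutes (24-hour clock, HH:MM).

18:30

The Moon has covered 8/29.530 of its cycle, so θ ≈ 360° × 8/29.530 = 97.5°.
Delay after the Sun = 97.5° / (15°/h) ≈ 6.50 h.
12:00 + 6.502 h ≈ 18:30 → 18:30 to the nearest ten minutes.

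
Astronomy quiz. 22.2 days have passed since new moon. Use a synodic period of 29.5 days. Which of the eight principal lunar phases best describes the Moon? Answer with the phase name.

θ ≈ 360° × 22.2/29.5 = 271°, which falls in the last quarter sector.

last quarter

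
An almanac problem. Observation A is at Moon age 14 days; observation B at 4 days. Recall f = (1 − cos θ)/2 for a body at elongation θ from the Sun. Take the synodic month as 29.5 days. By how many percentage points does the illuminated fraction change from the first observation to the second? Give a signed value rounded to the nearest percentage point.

First observation: θ = 360°·14/29.5 = 170.8°, so f = 0.994.
Second observation: θ = 48.8°, f = 0.171.
Δf = 0.171 − 0.994 = -0.823, i.e. -82 pp.

-82 percentage points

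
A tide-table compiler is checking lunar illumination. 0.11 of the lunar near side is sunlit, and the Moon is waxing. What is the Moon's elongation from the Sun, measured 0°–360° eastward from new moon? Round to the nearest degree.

39°

cos θ = 1 − 2f = 0.780, giving a principal value of 38.7°.
Before full moon the principal value applies: θ = 38.7°.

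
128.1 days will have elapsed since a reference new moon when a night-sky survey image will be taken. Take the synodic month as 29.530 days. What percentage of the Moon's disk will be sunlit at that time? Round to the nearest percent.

76%

Reduce mod P: 128.1 − 4×29.530 = 9.98 d into the current lunation.
Elongation θ = 360° × 9.98/29.530 ≈ 121.7°.
Illuminated fraction = (1 − cos 121.7°)/2 = (1 − (-0.525))/2 ≈ 0.762, so 76%.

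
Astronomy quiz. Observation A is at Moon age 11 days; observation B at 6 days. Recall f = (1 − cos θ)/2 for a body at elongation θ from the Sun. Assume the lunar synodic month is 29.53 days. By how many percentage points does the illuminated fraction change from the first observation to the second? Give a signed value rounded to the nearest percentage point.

θ₁ = 360° × 11/29.53 = 134.1°, f₁ = (1 − cos θ₁)/2 = 0.848.
θ₂ = 360° × 6/29.53 = 73.1°, f₂ = (1 − cos θ₂)/2 = 0.355.
Change = f₂ − f₁ = -0.493 → -49 percentage points.

-49 percentage points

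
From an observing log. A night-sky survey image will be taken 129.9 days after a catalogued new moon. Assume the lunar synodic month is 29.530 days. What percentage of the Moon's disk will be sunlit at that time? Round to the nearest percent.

90%

Reduce mod P: 129.9 − 4×29.530 = 11.78 d into the current lunation.
The Moon has covered 11.78/29.530 of its cycle, so θ ≈ 360° × 11.78/29.530 = 143.6°.
With cos θ = (-0.805), the lit fraction is (1 − (-0.805))/2 ≈ 0.902, so 90%.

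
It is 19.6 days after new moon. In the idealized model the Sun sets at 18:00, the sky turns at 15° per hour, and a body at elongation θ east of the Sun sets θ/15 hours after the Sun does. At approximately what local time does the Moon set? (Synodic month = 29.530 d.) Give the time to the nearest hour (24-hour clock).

The Moon has covered 19.6/29.530 of its cycle, so θ ≈ 360° × 19.6/29.530 = 238.9°.
The Moon trails the Sun by θ/15 = 238.9/15 ≈ 15.93 hours.
18:00 + 15.93 h ≈ 09:56 → 10:00 to the nearest hour.

10:00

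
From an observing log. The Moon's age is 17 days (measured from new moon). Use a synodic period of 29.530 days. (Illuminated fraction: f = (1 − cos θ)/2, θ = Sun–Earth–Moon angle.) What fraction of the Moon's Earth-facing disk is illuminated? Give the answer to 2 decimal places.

0.94

The Moon has covered 17/29.530 of its cycle, so θ ≈ 360° × 17/29.530 = 207.2°.
Illuminated fraction = (1 − cos 207.2°)/2 = (1 − (-0.889))/2 ≈ 0.945.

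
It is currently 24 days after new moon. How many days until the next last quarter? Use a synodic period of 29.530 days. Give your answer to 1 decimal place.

27.7 days

Last quarter is 0.75 of the way through the cycle: age 0.75 × 29.530 = 22.148 d.
This lunation's last quarter (22.148 d) has passed, so add one period: 51.678 − 24 = 27.678 days.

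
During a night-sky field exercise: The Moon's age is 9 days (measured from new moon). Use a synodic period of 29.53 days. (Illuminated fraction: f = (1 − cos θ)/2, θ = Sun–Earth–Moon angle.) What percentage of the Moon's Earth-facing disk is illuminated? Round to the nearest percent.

67%

Phase angle: θ = 360°·(9 d)/(29.53 d) = 109.7°.
Illuminated fraction = (1 − cos 109.7°)/2 = (1 − (-0.337))/2 ≈ 0.669, so 67%.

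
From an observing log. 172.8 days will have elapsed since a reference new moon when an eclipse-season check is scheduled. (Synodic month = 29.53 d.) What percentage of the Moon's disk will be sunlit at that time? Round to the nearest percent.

172.8/29.53 = 5.852 lunations, so 5 complete cycles and 25.15 d into the next.
Elongation θ = 360° × 25.15/29.53 ≈ 306.6°.
With cos θ = 0.596, the lit fraction is (1 − 0.596)/2 ≈ 0.202, so 20%.

20%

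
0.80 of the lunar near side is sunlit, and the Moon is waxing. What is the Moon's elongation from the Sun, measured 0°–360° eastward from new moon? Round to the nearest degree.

127°

Invert f = (1 − cos θ)/2 to get cos θ = 1 − 2(0.80) = -0.600, hence θ₀ = arccos -0.600 = 126.9°.
The Moon is waxing (0°–180°), so θ = 126.9° directly.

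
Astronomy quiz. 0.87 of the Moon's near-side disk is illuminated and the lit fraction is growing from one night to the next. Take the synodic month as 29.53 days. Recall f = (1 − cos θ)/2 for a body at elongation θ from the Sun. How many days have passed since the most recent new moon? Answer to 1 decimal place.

11.3 days

Invert f = (1 − cos θ)/2 to get cos θ = 1 − 2(0.87) = -0.740, hence θ₀ = arccos -0.740 = 137.7°.
The Moon is waxing (0°–180°), so θ = 137.7° directly.
That fraction of the synodic month is 137.7/360 × 29.53 d ≈ 11.30 d.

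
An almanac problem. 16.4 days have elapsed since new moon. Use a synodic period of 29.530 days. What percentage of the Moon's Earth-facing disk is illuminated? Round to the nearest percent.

Phase angle: θ = 360°·(16.4 d)/(29.530 d) = 199.9°.
With cos θ = (-0.940), the lit fraction is (1 − (-0.940))/2 ≈ 0.970, so 97%.

97%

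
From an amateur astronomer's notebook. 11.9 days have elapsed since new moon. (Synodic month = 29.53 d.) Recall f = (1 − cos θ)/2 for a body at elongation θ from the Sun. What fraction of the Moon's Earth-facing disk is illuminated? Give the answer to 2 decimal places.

Elongation θ = 360° × 11.9/29.53 ≈ 145.1°.
Illuminated fraction = (1 − cos 145.1°)/2 = (1 − (-0.820))/2 ≈ 0.910.

0.91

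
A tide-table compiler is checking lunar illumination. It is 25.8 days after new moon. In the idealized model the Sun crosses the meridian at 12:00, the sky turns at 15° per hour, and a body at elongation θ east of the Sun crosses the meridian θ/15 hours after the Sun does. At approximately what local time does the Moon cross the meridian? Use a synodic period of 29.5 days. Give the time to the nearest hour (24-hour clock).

09:00

Elongation θ = 360° × 25.8/29.5 ≈ 314.8°.
At 15° of sky rotation per hour, 314.8° corresponds to a 20.99 h lag.
12:00 + 20.99 h ≈ 08:59 → 09:00 to the nearest hour.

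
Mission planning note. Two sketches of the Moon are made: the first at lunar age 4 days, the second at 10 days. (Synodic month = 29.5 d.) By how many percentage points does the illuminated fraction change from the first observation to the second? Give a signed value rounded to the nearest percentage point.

+59 pp

θ₁ = 360° × 4/29.5 = 48.8°, f₁ = (1 − cos θ₁)/2 = 0.171.
θ₂ = 360° × 10/29.5 = 122.0°, f₂ = (1 − cos θ₂)/2 = 0.765.
Change = f₂ − f₁ = +0.594 → +59 percentage points.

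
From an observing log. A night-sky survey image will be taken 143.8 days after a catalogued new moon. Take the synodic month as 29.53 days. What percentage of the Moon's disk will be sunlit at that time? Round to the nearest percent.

16%

143.8 d spans 4 complete synodic months (4 × 29.53 = 118.12 d) plus 25.68 d.
Elongation θ = 360° × 25.68/29.53 ≈ 313.1°.
cos 313.1° = 0.683, so f = (1 − 0.683)/2 = 0.159, so 16%.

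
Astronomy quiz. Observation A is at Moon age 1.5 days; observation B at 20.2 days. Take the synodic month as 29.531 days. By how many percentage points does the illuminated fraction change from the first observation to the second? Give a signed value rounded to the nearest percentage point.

θ₁ = 360° × 1.5/29.531 = 18.3°, f₁ = (1 − cos θ₁)/2 = 0.025.
θ₂ = 360° × 20.2/29.531 = 246.2°, f₂ = (1 − cos θ₂)/2 = 0.701.
Change = f₂ − f₁ = +0.676 → +68 percentage points.

+68 percentage points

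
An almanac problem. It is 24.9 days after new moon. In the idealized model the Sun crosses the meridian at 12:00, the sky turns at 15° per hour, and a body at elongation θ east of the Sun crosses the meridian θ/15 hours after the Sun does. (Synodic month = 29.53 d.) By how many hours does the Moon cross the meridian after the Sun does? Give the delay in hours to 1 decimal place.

20.2 h

Elongation θ = 360° × 24.9/29.53 ≈ 303.6°.
Delay after the Sun = 303.6° / (15°/h) ≈ 20.24 h.
So the Moon crosses the meridian 20.24 h after the Sun.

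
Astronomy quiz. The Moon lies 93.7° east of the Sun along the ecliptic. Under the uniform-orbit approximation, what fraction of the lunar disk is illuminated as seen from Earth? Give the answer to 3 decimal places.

0.532

cos 93.7° = (-0.065), so f = (1 − (-0.065))/2 = 0.532.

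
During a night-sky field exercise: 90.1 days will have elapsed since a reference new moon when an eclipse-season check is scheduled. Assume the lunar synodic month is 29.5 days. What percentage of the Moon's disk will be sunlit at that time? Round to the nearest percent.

90.1/29.5 = 3.054 lunations, so 3 complete cycles and 1.60 d into the next.
Phase angle: θ = 360°·(1.60 d)/(29.5 d) = 19.5°.
With cos θ = 0.942, the lit fraction is (1 − 0.942)/2 ≈ 0.029, so 3%.

3%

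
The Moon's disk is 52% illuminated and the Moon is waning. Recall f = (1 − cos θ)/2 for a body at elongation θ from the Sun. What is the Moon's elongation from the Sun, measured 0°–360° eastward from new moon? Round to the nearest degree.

268°

From f = (1 − cos θ)/2: cos θ = 1 − 2×0.52 = -0.040; arccos → 92.3°.
A waning Moon lies in 180°–360°, so θ = 360° − 92.3° = 267.7°.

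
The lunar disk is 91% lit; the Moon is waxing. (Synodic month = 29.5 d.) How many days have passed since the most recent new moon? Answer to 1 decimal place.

Invert f = (1 − cos θ)/2 to get cos θ = 1 − 2(0.91) = -0.820, hence θ₀ = arccos -0.820 = 145.1°.
The Moon is waxing (0°–180°), so θ = 145.1° directly.
That fraction of the synodic month is 145.1/360 × 29.5 d ≈ 11.89 d.

11.9 days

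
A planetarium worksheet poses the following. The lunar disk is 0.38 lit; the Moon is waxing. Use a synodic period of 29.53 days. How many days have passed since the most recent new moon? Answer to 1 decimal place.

From f = (1 − cos θ)/2: cos θ = 1 − 2×0.38 = 0.240; arccos → 76.1°.
Before full moon the principal value applies: θ = 76.1°.
At 360°/29.53 d per day, 76.1° corresponds to 6.24 days.

6.2 days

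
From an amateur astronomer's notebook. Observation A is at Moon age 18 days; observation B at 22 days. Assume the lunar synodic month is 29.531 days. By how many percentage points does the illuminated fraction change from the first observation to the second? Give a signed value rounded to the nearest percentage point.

First observation: θ = 360°·18/29.531 = 219.4°, so f = 0.886.
Second observation: θ = 268.2°, f = 0.516.
Δf = 0.516 − 0.886 = -0.370, i.e. -37 pp.

-37 percentage points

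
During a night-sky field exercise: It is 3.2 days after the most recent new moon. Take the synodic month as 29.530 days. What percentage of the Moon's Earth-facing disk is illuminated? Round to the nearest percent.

11%

The Moon has covered 3.2/29.530 of its cycle, so θ ≈ 360° × 3.2/29.530 = 39.0°.
Illuminated fraction = (1 − cos 39.0°)/2 = (1 − 0.777)/2 ≈ 0.111, so 11%.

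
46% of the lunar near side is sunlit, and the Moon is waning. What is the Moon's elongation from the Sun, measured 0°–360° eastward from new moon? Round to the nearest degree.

From f = (1 − cos θ)/2: cos θ = 1 − 2×0.46 = 0.080; arccos → 85.4°.
Since the Moon is past full (waning), take the reflex angle: θ = 360° − 85.4° = 274.6°.

275°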